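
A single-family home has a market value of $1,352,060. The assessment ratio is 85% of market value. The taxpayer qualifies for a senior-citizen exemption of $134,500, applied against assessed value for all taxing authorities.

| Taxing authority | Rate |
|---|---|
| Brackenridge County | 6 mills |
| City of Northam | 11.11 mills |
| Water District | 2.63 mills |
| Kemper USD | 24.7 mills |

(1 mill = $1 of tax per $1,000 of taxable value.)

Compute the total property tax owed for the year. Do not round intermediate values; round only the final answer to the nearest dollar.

Assessed value = $1,352,060 × 0.85 = $1,149,251
Taxable value = $1,149,251 − $134,500 = $1,014,751
Brackenridge County: $1,014,751 × 0.006 = $6,088.506
City of Northam: $1,014,751 × 0.01111 = $11,273.88361
Water District: $1,014,751 × 0.00263 = $2,668.79513
Kemper USD: $1,014,751 × 0.0247 = $25,064.3497
Total = $6,088.506 + $11,273.88361 + $2,668.79513 + $25,064.3497 = $45,095.53444

$45,096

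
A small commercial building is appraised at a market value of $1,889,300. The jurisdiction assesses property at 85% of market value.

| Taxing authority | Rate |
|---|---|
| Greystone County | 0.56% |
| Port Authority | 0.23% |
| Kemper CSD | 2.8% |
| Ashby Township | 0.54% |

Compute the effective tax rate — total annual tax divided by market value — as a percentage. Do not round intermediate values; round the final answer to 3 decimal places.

Assessed value = $1,889,300 × 0.85 = $1,605,905
Greystone County: $1,605,905 × 0.0056 = $8,993.068
Port Authority: $1,605,905 × 0.0023 = $3,693.5815
Kemper CSD: $1,605,905 × 0.028 = $44,965.34
Ashby Township: $1,605,905 × 0.0054 = $8,671.887
Total tax = $66,323.8765
Effective rate = $66,323.8765 ÷ $1,889,300 = 3.511% of market value

3.511%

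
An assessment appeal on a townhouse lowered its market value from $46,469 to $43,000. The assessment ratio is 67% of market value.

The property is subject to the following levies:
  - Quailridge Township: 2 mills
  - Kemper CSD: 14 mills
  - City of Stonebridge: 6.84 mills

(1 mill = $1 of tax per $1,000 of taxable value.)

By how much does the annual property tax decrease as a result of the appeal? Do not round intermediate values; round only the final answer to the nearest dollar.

Old assessed value = $46,469 × 0.67 = $31,134.23
New assessed value = $43,000 × 0.67 = $28,810
Combined rate = 0.002 + 0.014 + 0.00684 = 0.02284
Old tax = $31,134.23 × 0.02284 = $711.1058132
New tax = $28,810 × 0.02284 = $658.0204
Reduction = $711.1058132 − $658.0204 = $53.0854132

$53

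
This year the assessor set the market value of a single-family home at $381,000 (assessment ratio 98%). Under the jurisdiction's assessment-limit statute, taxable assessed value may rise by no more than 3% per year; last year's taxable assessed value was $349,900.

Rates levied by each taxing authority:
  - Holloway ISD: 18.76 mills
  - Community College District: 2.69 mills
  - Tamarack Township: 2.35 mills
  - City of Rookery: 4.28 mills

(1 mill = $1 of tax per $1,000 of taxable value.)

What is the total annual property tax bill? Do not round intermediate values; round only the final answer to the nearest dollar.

$10,120

Uncapped assessed value = $381,000 × 0.98 = $373,380
Cap limit = $349,900 × 1.03 = $360,397
Taxable assessed value = min($373,380, $360,397) = $360,397 (cap binds)
Holloway ISD: $360,397 × 0.01876 = $6,761.04772
Community College District: $360,397 × 0.00269 = $969.46793
Tamarack Township: $360,397 × 0.00235 = $846.93295
City of Rookery: $360,397 × 0.00428 = $1,542.49916
Total = $10,119.94776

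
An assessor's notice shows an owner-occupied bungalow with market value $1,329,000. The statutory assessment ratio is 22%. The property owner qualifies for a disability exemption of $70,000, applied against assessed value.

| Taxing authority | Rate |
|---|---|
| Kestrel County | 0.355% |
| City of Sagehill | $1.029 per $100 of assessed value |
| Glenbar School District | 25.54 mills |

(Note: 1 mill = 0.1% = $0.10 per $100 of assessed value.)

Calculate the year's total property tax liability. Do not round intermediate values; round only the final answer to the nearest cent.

Assessed value = $1,329,000 × 0.22 = $292,380
Taxable value = $292,380 − $70,000 = $222,380
Kestrel County: $222,380 × 0.00355 = $789.449
City of Sagehill: $222,380 × 0.01029 = $2,288.2902
Glenbar School District: $222,380 × 0.02554 = $5,679.5852
Total = $8,757.3244

$8,757.32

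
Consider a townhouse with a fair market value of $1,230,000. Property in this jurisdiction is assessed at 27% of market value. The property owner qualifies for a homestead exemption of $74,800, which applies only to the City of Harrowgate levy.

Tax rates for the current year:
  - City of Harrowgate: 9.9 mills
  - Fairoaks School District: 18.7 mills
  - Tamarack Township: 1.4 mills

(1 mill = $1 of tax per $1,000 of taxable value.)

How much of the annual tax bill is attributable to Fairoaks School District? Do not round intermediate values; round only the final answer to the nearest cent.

Assessed value = $1,230,000 × 0.27 = $332,100
Fairoaks School District taxable value = $332,100 (exemption does not apply)
Fairoaks School District levy = $332,100 × 0.0187 = $6,210.27

$6,210.27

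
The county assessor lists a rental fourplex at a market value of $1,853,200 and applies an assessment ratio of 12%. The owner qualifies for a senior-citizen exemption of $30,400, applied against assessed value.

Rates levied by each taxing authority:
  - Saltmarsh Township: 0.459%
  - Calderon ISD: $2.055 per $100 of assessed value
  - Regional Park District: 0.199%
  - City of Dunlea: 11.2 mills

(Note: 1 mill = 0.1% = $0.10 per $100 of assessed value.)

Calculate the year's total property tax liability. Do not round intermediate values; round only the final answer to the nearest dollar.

$7,359

Assessed value = $1,853,200 × 0.12 = $222,384
Taxable value = $222,384 − $30,400 = $191,984
Saltmarsh Township: $191,984 × 0.00459 = $881.20656
Calderon ISD: $191,984 × 0.02055 = $3,945.2712
Regional Park District: $191,984 × 0.00199 = $382.04816
City of Dunlea: $191,984 × 0.0112 = $2,150.2208
Total = $7,358.74672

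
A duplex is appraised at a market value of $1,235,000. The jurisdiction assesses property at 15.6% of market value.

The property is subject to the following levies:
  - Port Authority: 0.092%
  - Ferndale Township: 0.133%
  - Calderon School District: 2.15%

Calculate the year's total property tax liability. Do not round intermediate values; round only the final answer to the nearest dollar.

$4,576

Assessed value = $1,235,000 × 0.156 = $192,660
Port Authority: $192,660 × 0.00092 = $177.2472
Ferndale Township: $192,660 × 0.00133 = $256.2378
Calderon School District: $192,660 × 0.0215 = $4,142.19
Total = $177.2472 + $256.2378 + $4,142.19 = $4,575.675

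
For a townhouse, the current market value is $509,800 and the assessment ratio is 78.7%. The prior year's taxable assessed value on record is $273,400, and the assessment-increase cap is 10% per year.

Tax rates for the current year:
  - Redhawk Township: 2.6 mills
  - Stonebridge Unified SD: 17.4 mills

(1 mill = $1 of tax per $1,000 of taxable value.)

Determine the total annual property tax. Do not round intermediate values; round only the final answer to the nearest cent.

$6,014.80

Uncapped assessed value = $509,800 × 0.787 = $401,212.6
Cap limit = $273,400 × 1.1 = $300,740
Taxable assessed value = min($401,212.6, $300,740) = $300,740 (cap binds)
Redhawk Township: $300,740 × 0.0026 = $781.924
Stonebridge Unified SD: $300,740 × 0.0174 = $5,232.876
Total = $6,014.8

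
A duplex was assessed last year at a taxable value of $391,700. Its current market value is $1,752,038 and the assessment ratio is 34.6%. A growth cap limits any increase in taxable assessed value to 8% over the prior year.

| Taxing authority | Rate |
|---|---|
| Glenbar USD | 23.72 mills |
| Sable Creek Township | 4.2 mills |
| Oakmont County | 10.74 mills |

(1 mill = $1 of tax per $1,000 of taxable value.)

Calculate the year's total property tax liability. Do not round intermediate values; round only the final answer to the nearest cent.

Uncapped assessed value = $1,752,038 × 0.346 = $606,205.148
Cap limit = $391,700 × 1.08 = $423,036
Taxable assessed value = min($606,205.148, $423,036) = $423,036 (cap binds)
Glenbar USD: $423,036 × 0.02372 = $10,034.41392
Sable Creek Township: $423,036 × 0.0042 = $1,776.7512
Oakmont County: $423,036 × 0.01074 = $4,543.40664
Total = $16,354.57176

$16,354.57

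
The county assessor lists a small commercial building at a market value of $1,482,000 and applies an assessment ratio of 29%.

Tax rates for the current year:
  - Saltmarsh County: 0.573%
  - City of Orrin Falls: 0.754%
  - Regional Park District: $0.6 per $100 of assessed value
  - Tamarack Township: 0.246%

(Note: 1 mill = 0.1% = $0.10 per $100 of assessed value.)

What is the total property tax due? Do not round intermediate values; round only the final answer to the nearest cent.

Assessed value = $1,482,000 × 0.29 = $429,780
Saltmarsh County: $429,780 × 0.00573 = $2,462.6394
City of Orrin Falls: $429,780 × 0.00754 = $3,240.5412
Regional Park District: $429,780 × 0.006 = $2,578.68
Tamarack Township: $429,780 × 0.00246 = $1,057.2588
Total = $9,339.1194

$9,339.12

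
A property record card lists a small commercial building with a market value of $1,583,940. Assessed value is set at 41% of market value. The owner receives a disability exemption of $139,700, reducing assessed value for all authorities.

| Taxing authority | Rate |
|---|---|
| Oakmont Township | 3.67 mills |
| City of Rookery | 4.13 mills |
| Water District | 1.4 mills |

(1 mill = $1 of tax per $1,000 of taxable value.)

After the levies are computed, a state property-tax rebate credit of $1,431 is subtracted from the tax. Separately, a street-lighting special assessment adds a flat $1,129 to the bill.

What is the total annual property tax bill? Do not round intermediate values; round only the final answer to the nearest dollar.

$4,387

Assessed value = $1,583,940 × 0.41 = $649,415.4
Taxable value = $649,415.4 − $139,700 = $509,715.4
Oakmont Township: $509,715.4 × 0.00367 = $1,870.655518
City of Rookery: $509,715.4 × 0.00413 = $2,105.124602
Water District: $509,715.4 × 0.0014 = $713.60156
Levies subtotal = $4,689.38168
After credit = $4,689.38168 − $1,431 = $3,258.38168
Total = $3,258.38168 + $1,129 = $4,387.38168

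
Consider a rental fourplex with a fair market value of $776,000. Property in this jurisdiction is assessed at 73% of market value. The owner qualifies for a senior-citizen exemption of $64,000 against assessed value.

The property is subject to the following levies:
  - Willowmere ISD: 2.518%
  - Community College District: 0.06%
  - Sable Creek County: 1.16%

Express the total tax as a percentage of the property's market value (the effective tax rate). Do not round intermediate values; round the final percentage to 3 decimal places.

Assessed value = $776,000 × 0.73 = $566,480
Taxable value = $566,480 − $64,000 = $502,480
Willowmere ISD: $502,480 × 0.02518 = $12,652.4464
Community College District: $502,480 × 0.0006 = $301.488
Sable Creek County: $502,480 × 0.0116 = $5,828.768
Total tax = $18,782.7024
Effective rate = $18,782.7024 ÷ $776,000 = 2.420% of market value

2.420%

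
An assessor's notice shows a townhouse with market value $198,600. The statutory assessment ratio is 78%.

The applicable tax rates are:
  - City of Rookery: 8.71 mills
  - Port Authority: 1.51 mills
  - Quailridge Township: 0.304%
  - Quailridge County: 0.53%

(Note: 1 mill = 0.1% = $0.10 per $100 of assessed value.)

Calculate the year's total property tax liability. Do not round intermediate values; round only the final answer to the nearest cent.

Assessed value = $198,600 × 0.78 = $154,908
City of Rookery: $154,908 × 0.00871 = $1,349.24868
Port Authority: $154,908 × 0.00151 = $233.91108
Quailridge Township: $154,908 × 0.00304 = $470.92032
Quailridge County: $154,908 × 0.0053 = $821.0124
Total = $2,875.09248

$2,875.09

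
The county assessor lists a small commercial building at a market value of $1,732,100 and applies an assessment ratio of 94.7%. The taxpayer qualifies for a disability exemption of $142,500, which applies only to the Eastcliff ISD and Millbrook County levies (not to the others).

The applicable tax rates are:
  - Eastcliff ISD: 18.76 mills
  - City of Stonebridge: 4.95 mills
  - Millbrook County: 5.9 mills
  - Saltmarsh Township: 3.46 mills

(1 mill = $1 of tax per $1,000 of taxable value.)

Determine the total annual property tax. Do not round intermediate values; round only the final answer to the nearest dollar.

$50,731

Assessed value = $1,732,100 × 0.947 = $1,640,298.7
Eastcliff ISD: ($1,640,298.7 − $142,500) × 0.01876 = $1,497,798.7 × 0.01876 = $28,098.703612
City of Stonebridge: $1,640,298.7 × 0.00495 = $8,119.478565
Millbrook County: ($1,640,298.7 − $142,500) × 0.0059 = $1,497,798.7 × 0.0059 = $8,837.01233
Saltmarsh Township: $1,640,298.7 × 0.00346 = $5,675.433502
Total = $50,730.628009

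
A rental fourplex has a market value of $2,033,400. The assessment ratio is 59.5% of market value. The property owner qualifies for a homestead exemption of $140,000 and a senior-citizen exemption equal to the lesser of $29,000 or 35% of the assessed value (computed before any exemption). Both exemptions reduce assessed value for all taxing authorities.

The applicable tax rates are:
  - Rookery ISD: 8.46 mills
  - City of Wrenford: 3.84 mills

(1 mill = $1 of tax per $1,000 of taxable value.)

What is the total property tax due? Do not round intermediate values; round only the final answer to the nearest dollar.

$12,803

Assessed value = $2,033,400 × 0.595 = $1,209,873
Senior-citizen exemption = min($29,000, 35% × $1,209,873) = min($29,000, $423,455.55) = $29,000 (dollar cap binds)
Taxable value = $1,209,873 − $140,000 − $29,000 = $1,040,873
Rookery ISD: $1,040,873 × 0.00846 = $8,805.78558
City of Wrenford: $1,040,873 × 0.00384 = $3,996.95232
Total = $12,802.7379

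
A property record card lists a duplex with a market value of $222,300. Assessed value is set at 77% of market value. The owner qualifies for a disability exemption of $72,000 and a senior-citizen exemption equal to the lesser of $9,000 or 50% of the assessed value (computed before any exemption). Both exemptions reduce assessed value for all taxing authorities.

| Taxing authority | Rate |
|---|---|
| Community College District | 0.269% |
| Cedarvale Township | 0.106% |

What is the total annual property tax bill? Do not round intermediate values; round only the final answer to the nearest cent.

Assessed value = $222,300 × 0.77 = $171,171
Senior-citizen exemption = min($9,000, 50% × $171,171) = min($9,000, $85,585.5) = $9,000 (dollar cap binds)
Taxable value = $171,171 − $72,000 − $9,000 = $90,171
Community College District: $90,171 × 0.00269 = $242.55999
Cedarvale Township: $90,171 × 0.00106 = $95.58126
Total = $338.14125

$338.14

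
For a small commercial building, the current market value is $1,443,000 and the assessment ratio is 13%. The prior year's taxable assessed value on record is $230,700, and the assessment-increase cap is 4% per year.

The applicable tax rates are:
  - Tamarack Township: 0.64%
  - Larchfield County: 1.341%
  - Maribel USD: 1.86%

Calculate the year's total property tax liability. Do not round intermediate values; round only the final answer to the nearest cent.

$7,205.33

Uncapped assessed value = $1,443,000 × 0.13 = $187,590
Cap limit = $230,700 × 1.04 = $239,928
Taxable assessed value = min($187,590, $239,928) = $187,590 (cap does not bind)
Tamarack Township: $187,590 × 0.0064 = $1,200.576
Larchfield County: $187,590 × 0.01341 = $2,515.5819
Maribel USD: $187,590 × 0.0186 = $3,489.174
Total = $7,205.3319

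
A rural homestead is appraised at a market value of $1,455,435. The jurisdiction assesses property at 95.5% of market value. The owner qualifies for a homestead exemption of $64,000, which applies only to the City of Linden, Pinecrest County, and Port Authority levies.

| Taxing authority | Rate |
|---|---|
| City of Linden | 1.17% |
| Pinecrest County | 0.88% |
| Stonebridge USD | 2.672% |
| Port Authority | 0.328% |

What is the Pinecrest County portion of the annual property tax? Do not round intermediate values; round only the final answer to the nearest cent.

$11,668.28

Assessed value = $1,455,435 × 0.955 = $1,389,940.425
Pinecrest County taxable value = $1,389,940.425 − $64,000 = $1,325,940.425
Pinecrest County levy = $1,325,940.425 × 0.0088 = $11,668.27574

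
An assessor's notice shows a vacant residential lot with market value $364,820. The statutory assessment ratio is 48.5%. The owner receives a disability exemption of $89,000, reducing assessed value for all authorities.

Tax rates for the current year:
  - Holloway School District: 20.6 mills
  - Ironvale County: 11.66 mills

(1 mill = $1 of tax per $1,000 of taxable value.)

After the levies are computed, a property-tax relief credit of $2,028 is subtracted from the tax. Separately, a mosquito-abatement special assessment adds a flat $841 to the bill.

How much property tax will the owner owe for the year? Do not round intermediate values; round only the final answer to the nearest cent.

$1,649.87

Assessed value = $364,820 × 0.485 = $176,937.7
Taxable value = $176,937.7 − $89,000 = $87,937.7
Holloway School District: $87,937.7 × 0.0206 = $1,811.51662
Ironvale County: $87,937.7 × 0.01166 = $1,025.353582
Levies subtotal = $2,836.870202
After credit = $2,836.870202 − $2,028 = $808.870202
Total = $808.870202 + $841 = $1,649.870202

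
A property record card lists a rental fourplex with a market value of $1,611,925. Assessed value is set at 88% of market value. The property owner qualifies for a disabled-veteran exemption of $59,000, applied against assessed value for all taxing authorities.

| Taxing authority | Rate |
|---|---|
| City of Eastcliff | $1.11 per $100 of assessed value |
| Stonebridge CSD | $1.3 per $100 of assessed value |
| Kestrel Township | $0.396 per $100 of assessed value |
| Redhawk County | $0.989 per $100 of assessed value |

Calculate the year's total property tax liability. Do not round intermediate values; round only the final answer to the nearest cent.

Assessed value = $1,611,925 × 0.88 = $1,418,494
Taxable value = $1,418,494 − $59,000 = $1,359,494
City of Eastcliff: $1,359,494 × 0.0111 = $15,090.3834
Stonebridge CSD: $1,359,494 × 0.013 = $17,673.422
Kestrel Township: $1,359,494 × 0.00396 = $5,383.59624
Redhawk County: $1,359,494 × 0.00989 = $13,445.39566
Total = $15,090.3834 + $17,673.422 + $5,383.59624 + $13,445.39566 = $51,592.7973

$51,592.80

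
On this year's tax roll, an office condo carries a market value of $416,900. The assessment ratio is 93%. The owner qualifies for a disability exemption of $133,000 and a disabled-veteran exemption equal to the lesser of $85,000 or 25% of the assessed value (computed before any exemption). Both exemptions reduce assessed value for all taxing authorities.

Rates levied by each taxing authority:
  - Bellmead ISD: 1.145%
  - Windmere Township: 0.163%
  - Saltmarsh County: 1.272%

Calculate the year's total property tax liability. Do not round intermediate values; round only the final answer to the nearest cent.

$4,378.70

Assessed value = $416,900 × 0.93 = $387,717
Disabled-veteran exemption = min($85,000, 25% × $387,717) = min($85,000, $96,929.25) = $85,000 (dollar cap binds)
Taxable value = $387,717 − $133,000 − $85,000 = $169,717
Bellmead ISD: $169,717 × 0.01145 = $1,943.25965
Windmere Township: $169,717 × 0.00163 = $276.63871
Saltmarsh County: $169,717 × 0.01272 = $2,158.80024
Total = $4,378.6986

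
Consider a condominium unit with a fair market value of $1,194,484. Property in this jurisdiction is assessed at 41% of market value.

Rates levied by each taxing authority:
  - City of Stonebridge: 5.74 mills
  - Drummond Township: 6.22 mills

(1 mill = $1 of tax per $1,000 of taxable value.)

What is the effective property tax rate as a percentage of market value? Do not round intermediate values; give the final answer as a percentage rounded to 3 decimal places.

Assessed value = $1,194,484 × 0.41 = $489,738.44
City of Stonebridge: $489,738.44 × 0.00574 = $2,811.0986456
Drummond Township: $489,738.44 × 0.00622 = $3,046.1730968
Total tax = $5,857.2717424
Effective rate = $5,857.2717424 ÷ $1,194,484 = 0.490% of market value

0.490%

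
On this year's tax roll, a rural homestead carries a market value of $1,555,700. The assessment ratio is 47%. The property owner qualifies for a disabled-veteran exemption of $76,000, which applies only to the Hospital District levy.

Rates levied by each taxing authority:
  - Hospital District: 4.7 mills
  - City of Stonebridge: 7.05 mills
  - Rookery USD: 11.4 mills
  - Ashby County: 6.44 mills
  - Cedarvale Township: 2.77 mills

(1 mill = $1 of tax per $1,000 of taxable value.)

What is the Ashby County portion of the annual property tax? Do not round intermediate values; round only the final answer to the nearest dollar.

Assessed value = $1,555,700 × 0.47 = $731,179
Ashby County taxable value = $731,179 (exemption does not apply)
Ashby County levy = $731,179 × 0.00644 = $4,708.79276

$4,709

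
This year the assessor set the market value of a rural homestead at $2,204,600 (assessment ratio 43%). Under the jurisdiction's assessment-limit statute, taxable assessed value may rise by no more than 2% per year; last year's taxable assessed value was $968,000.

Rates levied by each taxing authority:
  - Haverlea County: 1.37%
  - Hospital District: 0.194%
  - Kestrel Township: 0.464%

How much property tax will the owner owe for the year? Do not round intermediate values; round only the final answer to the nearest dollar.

$19,225

Uncapped assessed value = $2,204,600 × 0.43 = $947,978
Cap limit = $968,000 × 1.02 = $987,360
Taxable assessed value = min($947,978, $987,360) = $947,978 (cap does not bind)
Haverlea County: $947,978 × 0.0137 = $12,987.2986
Hospital District: $947,978 × 0.00194 = $1,839.07732
Kestrel Township: $947,978 × 0.00464 = $4,398.61792
Total = $19,224.99384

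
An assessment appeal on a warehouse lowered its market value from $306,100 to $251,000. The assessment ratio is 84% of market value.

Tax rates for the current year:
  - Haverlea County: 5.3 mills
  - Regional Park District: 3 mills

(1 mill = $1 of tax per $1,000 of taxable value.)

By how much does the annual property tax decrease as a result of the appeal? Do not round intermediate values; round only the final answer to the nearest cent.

Old assessed value = $306,100 × 0.84 = $257,124
New assessed value = $251,000 × 0.84 = $210,840
Combined rate = 0.0053 + 0.003 = 0.0083
Old tax = $257,124 × 0.0083 = $2,134.1292
New tax = $210,840 × 0.0083 = $1,749.972
Reduction = $2,134.1292 − $1,749.972 = $384.1572

$384.16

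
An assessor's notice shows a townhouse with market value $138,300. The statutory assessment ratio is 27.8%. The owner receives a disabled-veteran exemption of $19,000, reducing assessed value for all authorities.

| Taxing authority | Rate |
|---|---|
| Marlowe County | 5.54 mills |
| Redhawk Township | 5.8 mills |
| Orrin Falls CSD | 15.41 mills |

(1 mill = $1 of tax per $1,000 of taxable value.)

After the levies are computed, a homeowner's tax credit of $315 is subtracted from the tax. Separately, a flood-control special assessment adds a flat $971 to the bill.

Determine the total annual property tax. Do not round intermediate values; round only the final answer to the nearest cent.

$1,176.22

Assessed value = $138,300 × 0.278 = $38,447.4
Taxable value = $38,447.4 − $19,000 = $19,447.4
Marlowe County: $19,447.4 × 0.00554 = $107.738596
Redhawk Township: $19,447.4 × 0.0058 = $112.79492
Orrin Falls CSD: $19,447.4 × 0.01541 = $299.684434
Levies subtotal = $520.21795
After credit = $520.21795 − $315 = $205.21795
Total = $205.21795 + $971 = $1,176.21795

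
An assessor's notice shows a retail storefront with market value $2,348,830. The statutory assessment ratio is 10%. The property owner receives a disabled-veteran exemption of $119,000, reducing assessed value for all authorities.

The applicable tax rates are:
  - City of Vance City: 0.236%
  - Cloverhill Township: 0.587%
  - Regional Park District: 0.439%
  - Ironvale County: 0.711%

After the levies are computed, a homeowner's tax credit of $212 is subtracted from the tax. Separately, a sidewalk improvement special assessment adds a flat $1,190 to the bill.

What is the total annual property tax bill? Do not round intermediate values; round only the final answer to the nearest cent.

$3,264.37

Assessed value = $2,348,830 × 0.1 = $234,883
Taxable value = $234,883 − $119,000 = $115,883
City of Vance City: $115,883 × 0.00236 = $273.48388
Cloverhill Township: $115,883 × 0.00587 = $680.23321
Regional Park District: $115,883 × 0.00439 = $508.72637
Ironvale County: $115,883 × 0.00711 = $823.92813
Levies subtotal = $2,286.37159
After credit = $2,286.37159 − $212 = $2,074.37159
Total = $2,074.37159 + $1,190 = $3,264.37159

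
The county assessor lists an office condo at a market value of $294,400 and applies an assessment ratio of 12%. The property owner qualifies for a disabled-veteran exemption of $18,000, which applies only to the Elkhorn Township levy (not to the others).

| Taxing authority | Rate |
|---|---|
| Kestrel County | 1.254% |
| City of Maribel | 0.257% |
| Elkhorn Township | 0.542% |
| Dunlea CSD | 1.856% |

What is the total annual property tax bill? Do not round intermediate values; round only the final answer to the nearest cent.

Assessed value = $294,400 × 0.12 = $35,328
Kestrel County: $35,328 × 0.01254 = $443.01312
City of Maribel: $35,328 × 0.00257 = $90.79296
Elkhorn Township: ($35,328 − $18,000) × 0.00542 = $17,328 × 0.00542 = $93.91776
Dunlea CSD: $35,328 × 0.01856 = $655.68768
Total = $1,283.41152

$1,283.41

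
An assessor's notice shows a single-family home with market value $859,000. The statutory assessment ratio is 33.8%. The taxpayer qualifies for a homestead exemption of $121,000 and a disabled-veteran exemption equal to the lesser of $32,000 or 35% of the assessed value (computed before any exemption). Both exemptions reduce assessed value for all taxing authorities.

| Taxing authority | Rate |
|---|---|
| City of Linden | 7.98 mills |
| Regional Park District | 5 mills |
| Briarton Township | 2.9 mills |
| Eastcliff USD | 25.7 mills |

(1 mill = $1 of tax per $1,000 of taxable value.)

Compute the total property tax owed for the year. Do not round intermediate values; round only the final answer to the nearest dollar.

Assessed value = $859,000 × 0.338 = $290,342
Disabled-veteran exemption = min($32,000, 35% × $290,342) = min($32,000, $101,619.7) = $32,000 (dollar cap binds)
Taxable value = $290,342 − $121,000 − $32,000 = $137,342
City of Linden: $137,342 × 0.00798 = $1,095.98916
Regional Park District: $137,342 × 0.005 = $686.71
Briarton Township: $137,342 × 0.0029 = $398.2918
Eastcliff USD: $137,342 × 0.0257 = $3,529.6894
Total = $5,710.68036

$5,711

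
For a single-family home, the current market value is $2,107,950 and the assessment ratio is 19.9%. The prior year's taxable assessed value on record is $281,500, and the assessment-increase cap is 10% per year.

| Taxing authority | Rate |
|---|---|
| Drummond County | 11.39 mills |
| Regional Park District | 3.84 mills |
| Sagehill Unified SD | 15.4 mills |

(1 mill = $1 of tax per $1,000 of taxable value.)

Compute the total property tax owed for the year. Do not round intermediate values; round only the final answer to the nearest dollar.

$9,485

Uncapped assessed value = $2,107,950 × 0.199 = $419,482.05
Cap limit = $281,500 × 1.1 = $309,650
Taxable assessed value = min($419,482.05, $309,650) = $309,650 (cap binds)
Drummond County: $309,650 × 0.01139 = $3,526.9135
Regional Park District: $309,650 × 0.00384 = $1,189.056
Sagehill Unified SD: $309,650 × 0.0154 = $4,768.61
Total = $9,484.5795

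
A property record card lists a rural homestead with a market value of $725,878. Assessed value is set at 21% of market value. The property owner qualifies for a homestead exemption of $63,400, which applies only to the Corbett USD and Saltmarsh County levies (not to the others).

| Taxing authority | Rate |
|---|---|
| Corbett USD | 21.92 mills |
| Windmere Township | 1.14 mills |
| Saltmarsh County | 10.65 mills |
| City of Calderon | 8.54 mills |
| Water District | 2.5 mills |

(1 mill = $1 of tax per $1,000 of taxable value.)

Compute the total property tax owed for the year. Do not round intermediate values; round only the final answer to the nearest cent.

$4,756.50

Assessed value = $725,878 × 0.21 = $152,434.38
Corbett USD: ($152,434.38 − $63,400) × 0.02192 = $89,034.38 × 0.02192 = $1,951.6336096
Windmere Township: $152,434.38 × 0.00114 = $173.7751932
Saltmarsh County: ($152,434.38 − $63,400) × 0.01065 = $89,034.38 × 0.01065 = $948.216147
City of Calderon: $152,434.38 × 0.00854 = $1,301.7896052
Water District: $152,434.38 × 0.0025 = $381.08595
Total = $4,756.500505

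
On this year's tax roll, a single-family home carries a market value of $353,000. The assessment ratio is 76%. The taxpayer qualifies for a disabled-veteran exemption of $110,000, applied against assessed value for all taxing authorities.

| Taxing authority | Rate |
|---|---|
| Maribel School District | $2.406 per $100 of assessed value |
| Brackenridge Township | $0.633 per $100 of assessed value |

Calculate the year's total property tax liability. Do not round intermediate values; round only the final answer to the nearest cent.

$4,810.13

Assessed value = $353,000 × 0.76 = $268,280
Taxable value = $268,280 − $110,000 = $158,280
Maribel School District: $158,280 × 0.02406 = $3,808.2168
Brackenridge Township: $158,280 × 0.00633 = $1,001.9124
Total = $3,808.2168 + $1,001.9124 = $4,810.1292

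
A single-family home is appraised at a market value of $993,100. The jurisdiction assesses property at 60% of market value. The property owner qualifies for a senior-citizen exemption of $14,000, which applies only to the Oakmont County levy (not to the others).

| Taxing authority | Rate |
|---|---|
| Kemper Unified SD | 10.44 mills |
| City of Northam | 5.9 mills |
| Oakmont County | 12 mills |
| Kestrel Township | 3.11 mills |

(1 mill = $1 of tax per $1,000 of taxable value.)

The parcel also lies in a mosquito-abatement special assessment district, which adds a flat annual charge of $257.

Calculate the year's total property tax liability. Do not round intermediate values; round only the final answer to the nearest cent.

$18,828.80

Assessed value = $993,100 × 0.6 = $595,860
Kemper Unified SD: $595,860 × 0.01044 = $6,220.7784
City of Northam: $595,860 × 0.0059 = $3,515.574
Oakmont County: ($595,860 − $14,000) × 0.012 = $581,860 × 0.012 = $6,982.32
Kestrel Township: $595,860 × 0.00311 = $1,853.1246
Levies subtotal = $18,571.797
Total = $18,571.797 + $257 = $18,828.797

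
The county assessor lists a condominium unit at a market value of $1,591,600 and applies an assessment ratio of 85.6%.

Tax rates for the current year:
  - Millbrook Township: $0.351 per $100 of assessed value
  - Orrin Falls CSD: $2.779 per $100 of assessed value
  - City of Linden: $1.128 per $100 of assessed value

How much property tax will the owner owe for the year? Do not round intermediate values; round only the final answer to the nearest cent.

$58,011.40

Assessed value = $1,591,600 × 0.856 = $1,362,409.6
Millbrook Township: $1,362,409.6 × 0.00351 = $4,782.057696
Orrin Falls CSD: $1,362,409.6 × 0.02779 = $37,861.362784
City of Linden: $1,362,409.6 × 0.01128 = $15,367.980288
Total = $4,782.057696 + $37,861.362784 + $15,367.980288 = $58,011.400768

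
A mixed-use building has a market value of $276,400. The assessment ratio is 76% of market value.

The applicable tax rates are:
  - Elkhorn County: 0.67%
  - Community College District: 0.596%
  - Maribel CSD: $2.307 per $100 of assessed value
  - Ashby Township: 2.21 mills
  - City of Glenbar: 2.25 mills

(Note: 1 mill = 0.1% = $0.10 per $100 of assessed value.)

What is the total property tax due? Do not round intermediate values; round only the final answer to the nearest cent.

Assessed value = $276,400 × 0.76 = $210,064
Elkhorn County: $210,064 × 0.0067 = $1,407.4288
Community College District: $210,064 × 0.00596 = $1,251.98144
Maribel CSD: $210,064 × 0.02307 = $4,846.17648
Ashby Township: $210,064 × 0.00221 = $464.24144
City of Glenbar: $210,064 × 0.00225 = $472.644
Total = $8,442.47216

$8,442.47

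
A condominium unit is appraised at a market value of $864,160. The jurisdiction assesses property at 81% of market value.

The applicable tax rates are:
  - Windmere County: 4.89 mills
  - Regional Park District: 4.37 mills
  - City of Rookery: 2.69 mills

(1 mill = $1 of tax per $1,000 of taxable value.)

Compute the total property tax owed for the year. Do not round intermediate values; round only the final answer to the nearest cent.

$8,364.64

Assessed value = $864,160 × 0.81 = $699,969.6
Windmere County: $699,969.6 × 0.00489 = $3,422.851344
Regional Park District: $699,969.6 × 0.00437 = $3,058.867152
City of Rookery: $699,969.6 × 0.00269 = $1,882.918224
Total = $3,422.851344 + $3,058.867152 + $1,882.918224 = $8,364.63672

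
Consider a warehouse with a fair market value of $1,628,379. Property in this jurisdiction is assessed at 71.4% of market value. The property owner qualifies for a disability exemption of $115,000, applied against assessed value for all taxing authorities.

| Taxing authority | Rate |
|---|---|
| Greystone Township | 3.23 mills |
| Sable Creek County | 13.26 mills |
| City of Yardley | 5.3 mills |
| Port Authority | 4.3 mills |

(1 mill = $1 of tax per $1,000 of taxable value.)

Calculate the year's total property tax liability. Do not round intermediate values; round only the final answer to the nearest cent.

$27,333.52

Assessed value = $1,628,379 × 0.714 = $1,162,662.606
Taxable value = $1,162,662.606 − $115,000 = $1,047,662.606
Greystone Township: $1,047,662.606 × 0.00323 = $3,383.95021738
Sable Creek County: $1,047,662.606 × 0.01326 = $13,892.00615556
City of Yardley: $1,047,662.606 × 0.0053 = $5,552.6118118
Port Authority: $1,047,662.606 × 0.0043 = $4,504.9492058
Total = $3,383.95021738 + $13,892.00615556 + $5,552.6118118 + $4,504.9492058 = $27,333.51739054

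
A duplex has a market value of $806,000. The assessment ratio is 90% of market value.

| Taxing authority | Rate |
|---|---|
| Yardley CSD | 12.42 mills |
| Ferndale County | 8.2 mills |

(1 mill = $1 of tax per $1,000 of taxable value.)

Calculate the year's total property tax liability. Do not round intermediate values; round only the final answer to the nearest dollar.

Assessed value = $806,000 × 0.9 = $725,400
Yardley CSD: $725,400 × 0.01242 = $9,009.468
Ferndale County: $725,400 × 0.0082 = $5,948.28
Total = $9,009.468 + $5,948.28 = $14,957.748

$14,958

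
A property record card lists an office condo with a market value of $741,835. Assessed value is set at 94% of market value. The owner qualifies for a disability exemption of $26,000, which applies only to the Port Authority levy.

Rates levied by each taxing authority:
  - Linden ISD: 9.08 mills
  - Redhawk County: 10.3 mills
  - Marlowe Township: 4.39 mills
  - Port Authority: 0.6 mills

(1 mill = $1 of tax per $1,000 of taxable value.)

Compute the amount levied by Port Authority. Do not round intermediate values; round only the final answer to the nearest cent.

$402.79

Assessed value = $741,835 × 0.94 = $697,324.9
Port Authority taxable value = $697,324.9 − $26,000 = $671,324.9
Port Authority levy = $671,324.9 × 0.0006 = $402.79494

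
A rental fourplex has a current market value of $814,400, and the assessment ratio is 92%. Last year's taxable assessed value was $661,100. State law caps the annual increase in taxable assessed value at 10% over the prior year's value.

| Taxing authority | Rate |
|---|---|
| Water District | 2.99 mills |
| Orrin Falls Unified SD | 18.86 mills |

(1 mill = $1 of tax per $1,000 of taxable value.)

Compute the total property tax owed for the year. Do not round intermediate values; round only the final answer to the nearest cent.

Uncapped assessed value = $814,400 × 0.92 = $749,248
Cap limit = $661,100 × 1.1 = $727,210
Taxable assessed value = min($749,248, $727,210) = $727,210 (cap binds)
Water District: $727,210 × 0.00299 = $2,174.3579
Orrin Falls Unified SD: $727,210 × 0.01886 = $13,715.1806
Total = $15,889.5385

$15,889.54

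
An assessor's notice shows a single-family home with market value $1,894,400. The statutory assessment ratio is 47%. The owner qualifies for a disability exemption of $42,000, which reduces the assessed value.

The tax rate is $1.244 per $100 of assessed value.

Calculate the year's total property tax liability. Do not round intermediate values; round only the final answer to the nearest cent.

$10,553.70

Assessed value = $1,894,400 × 0.47 = $890,368
Taxable value = $890,368 − $42,000 = $848,368
Tax = $848,368 × 0.01244 = $10,553.69792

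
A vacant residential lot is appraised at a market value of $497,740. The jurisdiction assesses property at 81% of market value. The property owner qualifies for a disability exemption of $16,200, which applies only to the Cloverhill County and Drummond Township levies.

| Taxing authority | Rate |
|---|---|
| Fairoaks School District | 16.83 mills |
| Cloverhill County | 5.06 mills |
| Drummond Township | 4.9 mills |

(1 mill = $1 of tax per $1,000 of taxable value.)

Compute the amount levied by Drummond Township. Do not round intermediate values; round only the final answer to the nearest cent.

Assessed value = $497,740 × 0.81 = $403,169.4
Drummond Township taxable value = $403,169.4 − $16,200 = $386,969.4
Drummond Township levy = $386,969.4 × 0.0049 = $1,896.15006

$1,896.15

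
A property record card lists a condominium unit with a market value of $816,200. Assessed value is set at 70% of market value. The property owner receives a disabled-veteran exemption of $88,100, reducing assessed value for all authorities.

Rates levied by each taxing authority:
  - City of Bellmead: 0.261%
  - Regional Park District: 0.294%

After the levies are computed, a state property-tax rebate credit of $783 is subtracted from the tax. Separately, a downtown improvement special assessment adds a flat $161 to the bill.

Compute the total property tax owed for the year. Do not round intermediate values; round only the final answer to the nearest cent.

Assessed value = $816,200 × 0.7 = $571,340
Taxable value = $571,340 − $88,100 = $483,240
City of Bellmead: $483,240 × 0.00261 = $1,261.2564
Regional Park District: $483,240 × 0.00294 = $1,420.7256
Levies subtotal = $2,681.982
After credit = $2,681.982 − $783 = $1,898.982
Total = $1,898.982 + $161 = $2,059.982

$2,059.98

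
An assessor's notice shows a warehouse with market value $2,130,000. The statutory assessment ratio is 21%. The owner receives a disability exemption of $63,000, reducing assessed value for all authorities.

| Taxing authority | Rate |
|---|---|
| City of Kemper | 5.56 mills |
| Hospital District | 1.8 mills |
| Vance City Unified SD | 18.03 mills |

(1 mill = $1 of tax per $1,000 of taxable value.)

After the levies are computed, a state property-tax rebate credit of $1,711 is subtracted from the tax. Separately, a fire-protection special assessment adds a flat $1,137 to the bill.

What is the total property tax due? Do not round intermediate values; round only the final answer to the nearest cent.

$9,183.38

Assessed value = $2,130,000 × 0.21 = $447,300
Taxable value = $447,300 − $63,000 = $384,300
City of Kemper: $384,300 × 0.00556 = $2,136.708
Hospital District: $384,300 × 0.0018 = $691.74
Vance City Unified SD: $384,300 × 0.01803 = $6,928.929
Levies subtotal = $9,757.377
After credit = $9,757.377 − $1,711 = $8,046.377
Total = $8,046.377 + $1,137 = $9,183.377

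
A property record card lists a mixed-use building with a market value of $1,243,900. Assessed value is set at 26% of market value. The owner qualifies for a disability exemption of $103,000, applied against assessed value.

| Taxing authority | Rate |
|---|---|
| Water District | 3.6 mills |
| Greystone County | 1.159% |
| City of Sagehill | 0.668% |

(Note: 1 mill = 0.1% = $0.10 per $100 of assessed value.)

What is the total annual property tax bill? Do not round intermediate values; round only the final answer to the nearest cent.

$4,820.45

Assessed value = $1,243,900 × 0.26 = $323,414
Taxable value = $323,414 − $103,000 = $220,414
Water District: $220,414 × 0.0036 = $793.4904
Greystone County: $220,414 × 0.01159 = $2,554.59826
City of Sagehill: $220,414 × 0.00668 = $1,472.36552
Total = $4,820.45418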